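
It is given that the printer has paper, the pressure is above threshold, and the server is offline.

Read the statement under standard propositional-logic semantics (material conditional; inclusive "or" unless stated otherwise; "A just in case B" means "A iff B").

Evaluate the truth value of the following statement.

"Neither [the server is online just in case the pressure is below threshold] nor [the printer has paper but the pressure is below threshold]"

Let S = "the server is online" (F), H = "the pressure is above threshold" (T), P = "the printer has paper" (T).
This is (S <-> ~H) nor (P & ~H).

~H = ~T = F
S <-> ~H = F <-> F = T
~H = ~T = F
P & ~H = T & F = F
(S <-> ~H) nor (P & ~H) = T nor F = F

False.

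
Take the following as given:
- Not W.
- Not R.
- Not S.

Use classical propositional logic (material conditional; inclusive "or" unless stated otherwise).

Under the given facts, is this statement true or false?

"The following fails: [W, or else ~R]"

Formalization: ¬(W ∨ ¬R)

¬R = ¬F = T
W ∨ ¬R = F ∨ T = T
¬(W ∨ ¬R) = ¬T = F

False.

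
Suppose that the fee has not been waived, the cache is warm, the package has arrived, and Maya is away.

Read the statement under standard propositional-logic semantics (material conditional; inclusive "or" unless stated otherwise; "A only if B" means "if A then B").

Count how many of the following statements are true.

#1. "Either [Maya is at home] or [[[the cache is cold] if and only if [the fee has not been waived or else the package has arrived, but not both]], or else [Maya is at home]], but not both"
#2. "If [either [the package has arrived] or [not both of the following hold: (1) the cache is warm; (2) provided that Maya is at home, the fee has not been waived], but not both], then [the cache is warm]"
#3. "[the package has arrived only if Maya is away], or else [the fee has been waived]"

Let V = "Maya is at home" (F), P = "the cache is warm" (T), H = "the fee has been waived" (F), G = "the package has arrived" (T).

#1: This is V ⊕ ((¬P ↔ (¬H ⊕ G)) ∨ V).

¬P = ¬T = F
¬H = ¬F = T
¬H ⊕ G = T ⊕ T = F
¬P ↔ (¬H ⊕ G) = F ↔ F = T
(¬P ↔ (¬H ⊕ G)) ∨ V = T ∨ F = T
V ⊕ ((¬P ↔ (¬H ⊕ G)) ∨ V) = F ⊕ T = T
Hence #1 is true.

#2: In symbols: (G ⊕ (P ↑ (V → ¬H))) → P

¬H = ¬F = T
V → ¬H = F → T = T
P ↑ (V → ¬H) = T ↑ T = F
G ⊕ (P ↑ (V → ¬H)) = T ⊕ F = T
(G ⊕ (P ↑ (V → ¬H))) → P = T → T = T
Hence #2 is true.

#3: In symbols: (G → ¬V) ∨ H

¬V = ¬F = T
G → ¬V = T → T = T
(G → ¬V) ∨ H = T ∨ F = T
So #3 is true.

3 of the 3 statements are true.

3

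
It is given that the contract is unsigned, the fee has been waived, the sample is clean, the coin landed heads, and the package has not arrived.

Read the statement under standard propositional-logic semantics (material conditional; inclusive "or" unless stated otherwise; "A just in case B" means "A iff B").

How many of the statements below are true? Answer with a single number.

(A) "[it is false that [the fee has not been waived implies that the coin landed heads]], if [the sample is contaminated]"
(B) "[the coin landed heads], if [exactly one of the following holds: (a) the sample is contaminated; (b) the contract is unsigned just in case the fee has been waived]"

Let G = "the sample is contaminated" (F), V = "the fee has been waived" (T), H = "the coin landed heads" (T), L = "the contract is signed" (F).

(A): In symbols: G -> ~(~V -> H)

~V = ~T = F
~V -> H = F -> T = T
~(~V -> H) = ~T = F
G -> ~(~V -> H) = F -> F = T
Thus (A) is true.

(B): This is (G xor (~L <-> V)) -> H.

~L = ~F = T
~L <-> V = T <-> T = T
G xor (~L <-> V) = F xor T = T
(G xor (~L <-> V)) -> H = T -> T = T
So (B) is true.

True statements: 2 ((A), (B)).

2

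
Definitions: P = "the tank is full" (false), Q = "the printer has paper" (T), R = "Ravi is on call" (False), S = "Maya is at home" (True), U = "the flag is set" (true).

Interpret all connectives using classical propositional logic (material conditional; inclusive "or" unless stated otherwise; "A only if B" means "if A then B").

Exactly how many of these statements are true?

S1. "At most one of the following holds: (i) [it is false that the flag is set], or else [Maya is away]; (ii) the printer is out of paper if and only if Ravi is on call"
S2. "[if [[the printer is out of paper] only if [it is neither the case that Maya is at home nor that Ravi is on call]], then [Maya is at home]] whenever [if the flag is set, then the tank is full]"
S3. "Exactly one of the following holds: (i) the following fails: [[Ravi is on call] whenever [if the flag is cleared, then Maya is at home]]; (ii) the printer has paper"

S1: Formalization: (not U or not S) nand (not Q iff R)

not U = not True = False
not S = not True = False
not U or not S = False or False = False
not Q = not True = False
not Q iff R = False iff False = True
(not U or not S) nand (not Q iff R) = False nand True = True
Hence S1 is true.

S2: Formalization: (U -> P) -> ((not Q -> (S nor R)) -> S)

U -> P = True -> False = False
not Q = not True = False
S nor R = True nor False = False
not Q -> (S nor R) = False -> False = True
(not Q -> (S nor R)) -> S = True -> True = True
(U -> P) -> ((not Q -> (S nor R)) -> S) = False -> True = True
Hence S2 is true.

S3: In symbols: not ((not U -> S) -> R) xor Q

not U = not True = False
not U -> S = False -> True = True
(not U -> S) -> R = True -> False = False
not ((not U -> S) -> R) = not False = True
not ((not U -> S) -> R) xor Q = True xor True = False
Thus S3 is false.

2 of the 3 statements are true (S1, S2).

2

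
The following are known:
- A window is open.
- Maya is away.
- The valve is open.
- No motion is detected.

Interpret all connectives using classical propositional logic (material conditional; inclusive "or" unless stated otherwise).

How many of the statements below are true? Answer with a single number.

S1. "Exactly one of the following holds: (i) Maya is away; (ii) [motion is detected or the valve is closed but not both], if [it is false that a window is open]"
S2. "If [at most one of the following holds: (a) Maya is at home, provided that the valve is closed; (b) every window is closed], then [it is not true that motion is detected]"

Let W = "Maya is at home" (F), K = "a window is open" (T), R = "motion is detected" (F), M = "the valve is open" (T).

S1: This is ~W xor (~K -> (R xor ~M)).

~W = ~F = T
~K = ~T = F
~M = ~T = F
R xor ~M = F xor F = F
~K -> (R xor ~M) = F -> F = T
~W xor (~K -> (R xor ~M)) = T xor T = F
Thus S1 is false.

S2: Parsed as ((~M -> W) nand ~K) -> ~R

~M = ~T = F
~M -> W = F -> F = T
~K = ~T = F
(~M -> W) nand ~K = T nand F = T
~R = ~F = T
((~M -> W) nand ~K) -> ~R = T -> T = T
So S2 is true.

True statements: 1 (S2).

1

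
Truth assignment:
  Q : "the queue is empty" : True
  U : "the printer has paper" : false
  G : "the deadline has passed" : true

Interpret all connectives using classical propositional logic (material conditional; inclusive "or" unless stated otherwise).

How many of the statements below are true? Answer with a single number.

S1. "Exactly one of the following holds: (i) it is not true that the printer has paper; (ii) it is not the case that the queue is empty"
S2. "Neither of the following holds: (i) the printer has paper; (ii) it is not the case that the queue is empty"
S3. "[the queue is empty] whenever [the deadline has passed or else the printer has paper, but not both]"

S1: Parsed as ~U xor ~Q

~U = ~F = T
~Q = ~T = F
~U xor ~Q = T xor F = T
So S1 is true.

S2: In symbols: U nor ~Q

~Q = ~T = F
U nor ~Q = F nor F = T
So S2 is true.

S3: This is (G xor U) -> Q.

G xor U = T xor F = T
(G xor U) -> Q = T -> T = T
Thus S3 is true.

True statements: 3 (S1, S2, S3).

3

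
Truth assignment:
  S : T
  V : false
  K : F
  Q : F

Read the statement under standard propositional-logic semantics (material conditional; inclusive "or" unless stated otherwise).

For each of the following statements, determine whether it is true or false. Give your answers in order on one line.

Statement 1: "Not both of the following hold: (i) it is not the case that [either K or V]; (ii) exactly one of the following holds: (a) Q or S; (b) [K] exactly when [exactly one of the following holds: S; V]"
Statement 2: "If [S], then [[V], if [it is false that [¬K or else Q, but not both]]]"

Statement 1 false / Statement 2 true

Statement 1: This is ¬(K ∨ V) ↑ ((Q ∨ S) ⊕ (K ↔ (S ⊕ V))).

K ∨ V = F ∨ F = F
¬(K ∨ V) = ¬F = T
Q ∨ S = F ∨ T = T
S ⊕ V = T ⊕ F = T
K ↔ (S ⊕ V) = F ↔ T = F
(Q ∨ S) ⊕ (K ↔ (S ⊕ V)) = T ⊕ F = T
¬(K ∨ V) ↑ ((Q ∨ S) ⊕ (K ↔ (S ⊕ V))) = T ↑ T = F
Thus Statement 1 is false.

Statement 2: This is S → (¬(¬K ⊕ Q) → V).

¬K = ¬F = T
¬K ⊕ Q = T ⊕ F = T
¬(¬K ⊕ Q) = ¬T = F
¬(¬K ⊕ Q) → V = F → F = T
S → (¬(¬K ⊕ Q) → V) = T → T = T
So Statement 2 is true.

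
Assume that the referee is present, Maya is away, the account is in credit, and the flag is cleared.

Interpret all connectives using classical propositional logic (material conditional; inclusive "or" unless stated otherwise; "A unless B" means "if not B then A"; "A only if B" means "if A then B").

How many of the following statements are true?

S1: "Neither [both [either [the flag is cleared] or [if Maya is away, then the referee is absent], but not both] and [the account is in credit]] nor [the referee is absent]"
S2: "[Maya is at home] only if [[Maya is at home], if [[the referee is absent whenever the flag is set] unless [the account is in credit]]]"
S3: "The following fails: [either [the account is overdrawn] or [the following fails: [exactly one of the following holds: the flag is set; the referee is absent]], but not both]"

1

Let P = "the flag is set" (F), G = "Maya is at home" (F), Q = "the referee is present" (T), D = "the account is overdrawn" (F).

S1: This is ((~P xor (~G -> ~Q)) & ~D) nor ~Q.

~P = ~F = T
~G = ~F = T
~Q = ~T = F
~G -> ~Q = T -> F = F
~P xor (~G -> ~Q) = T xor F = T
~D = ~F = T
(~P xor (~G -> ~Q)) & ~D = T & T = T
~Q = ~T = F
((~P xor (~G -> ~Q)) & ~D) nor ~Q = T nor F = F
Thus S1 is false.

S2: Formalization: G -> (((P -> ~Q) | ~D) -> G)

~Q = ~T = F
P -> ~Q = F -> F = T
~D = ~F = T
(P -> ~Q) | ~D = T | T = T
((P -> ~Q) | ~D) -> G = T -> F = F
G -> (((P -> ~Q) | ~D) -> G) = F -> F = T
So S2 is true.

S3: Formalization: ~(D xor ~(P xor ~Q))

~Q = ~T = F
P xor ~Q = F xor F = F
~(P xor ~Q) = ~F = T
D xor ~(P xor ~Q) = F xor T = T
~(D xor ~(P xor ~Q)) = ~T = F
So S3 is false.

True statements: 1 (S2).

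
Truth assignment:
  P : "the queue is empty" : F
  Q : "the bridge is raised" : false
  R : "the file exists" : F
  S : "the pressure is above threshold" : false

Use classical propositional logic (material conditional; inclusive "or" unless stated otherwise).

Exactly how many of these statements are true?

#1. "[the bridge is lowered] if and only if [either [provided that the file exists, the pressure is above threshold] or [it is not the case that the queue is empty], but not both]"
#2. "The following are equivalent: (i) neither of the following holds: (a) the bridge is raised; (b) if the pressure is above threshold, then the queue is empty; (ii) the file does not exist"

#1: This is not Q iff ((R -> S) xor not P).

not Q = not False = True
R -> S = False -> False = True
not P = not False = True
(R -> S) xor not P = True xor True = False
not Q iff ((R -> S) xor not P) = True iff False = False
So #1 is false.

#2: Parsed as (Q nor (S -> P)) iff not R

S -> P = False -> False = True
Q nor (S -> P) = False nor True = False
not R = not False = True
(Q nor (S -> P)) iff not R = False iff True = False
So #2 is false.

0 of the 2 statements are true (none).

0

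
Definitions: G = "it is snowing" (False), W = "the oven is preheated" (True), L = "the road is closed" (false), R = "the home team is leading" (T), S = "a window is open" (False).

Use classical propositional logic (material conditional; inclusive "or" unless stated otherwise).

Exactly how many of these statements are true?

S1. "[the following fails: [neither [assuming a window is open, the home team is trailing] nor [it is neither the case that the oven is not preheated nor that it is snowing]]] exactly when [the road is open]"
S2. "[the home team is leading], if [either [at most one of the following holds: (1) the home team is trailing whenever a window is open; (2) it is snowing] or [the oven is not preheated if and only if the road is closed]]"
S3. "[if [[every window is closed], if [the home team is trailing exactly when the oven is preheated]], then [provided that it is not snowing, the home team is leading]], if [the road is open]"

S1: In symbols: ¬((S → ¬R) ↓ (¬W ↓ G)) ↔ ¬L

¬R = ¬T = F
S → ¬R = F → F = T
¬W = ¬T = F
¬W ↓ G = F ↓ F = T
(S → ¬R) ↓ (¬W ↓ G) = T ↓ T = F
¬((S → ¬R) ↓ (¬W ↓ G)) = ¬F = T
¬L = ¬F = T
¬((S → ¬R) ↓ (¬W ↓ G)) ↔ ¬L = T ↔ T = T
So S1 is true.

S2: In symbols: (((S → ¬R) ↑ G) ∨ (¬W ↔ L)) → R

¬R = ¬T = F
S → ¬R = F → F = T
(S → ¬R) ↑ G = T ↑ F = T
¬W = ¬T = F
¬W ↔ L = F ↔ F = T
((S → ¬R) ↑ G) ∨ (¬W ↔ L) = T ∨ T = T
(((S → ¬R) ↑ G) ∨ (¬W ↔ L)) → R = T → T = T
Hence S2 is true.

S3: Formalization: ¬L → (((¬R ↔ W) → ¬S) → (¬G → R))

¬L = ¬F = T
¬R = ¬T = F
¬R ↔ W = F ↔ T = F
¬S = ¬F = T
(¬R ↔ W) → ¬S = F → T = T
¬G = ¬F = T
¬G → R = T → T = T
((¬R ↔ W) → ¬S) → (¬G → R) = T → T = T
¬L → (((¬R ↔ W) → ¬S) → (¬G → R)) = T → T = T
Thus S3 is true.

True statements: 3.

3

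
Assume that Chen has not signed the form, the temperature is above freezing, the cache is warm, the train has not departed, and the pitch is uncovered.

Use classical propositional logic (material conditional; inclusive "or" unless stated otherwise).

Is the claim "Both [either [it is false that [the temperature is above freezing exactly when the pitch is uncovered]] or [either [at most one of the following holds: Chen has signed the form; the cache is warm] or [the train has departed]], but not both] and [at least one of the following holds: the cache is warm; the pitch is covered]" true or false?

Let W = "the temperature is below freezing" (F), U = "the pitch is covered" (F), R = "Chen has signed the form" (F), V = "the cache is warm" (T), N = "the train has departed" (F).
Formalization: (¬(¬W ↔ ¬U) ⊕ ((R ↑ V) ∨ N)) ∧ (V ∨ U)

¬W = ¬F = T
¬U = ¬F = T
¬W ↔ ¬U = T ↔ T = T
¬(¬W ↔ ¬U) = ¬T = F
R ↑ V = F ↑ T = T
(R ↑ V) ∨ N = T ∨ F = T
¬(¬W ↔ ¬U) ⊕ ((R ↑ V) ∨ N) = F ⊕ T = T
V ∨ U = T ∨ F = T
(¬(¬W ↔ ¬U) ⊕ ((R ↑ V) ∨ N)) ∧ (V ∨ U) = T ∧ T = T

True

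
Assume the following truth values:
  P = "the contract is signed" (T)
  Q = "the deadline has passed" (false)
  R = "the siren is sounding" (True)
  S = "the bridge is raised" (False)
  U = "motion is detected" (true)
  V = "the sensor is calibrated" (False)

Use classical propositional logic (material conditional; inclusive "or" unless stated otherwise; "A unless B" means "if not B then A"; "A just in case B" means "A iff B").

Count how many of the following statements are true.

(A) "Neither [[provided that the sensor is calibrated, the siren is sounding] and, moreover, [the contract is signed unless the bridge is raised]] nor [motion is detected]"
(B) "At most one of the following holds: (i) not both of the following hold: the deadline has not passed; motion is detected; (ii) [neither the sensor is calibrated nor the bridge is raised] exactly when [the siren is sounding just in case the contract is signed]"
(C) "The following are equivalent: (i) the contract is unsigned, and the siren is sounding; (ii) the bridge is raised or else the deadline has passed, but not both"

2

(A): In symbols: ((V -> R) & (P | S)) nor U

V -> R = F -> T = T
P | S = T | F = T
(V -> R) & (P | S) = T & T = T
((V -> R) & (P | S)) nor U = T nor T = F
So (A) is false.

(B): Formalization: (~Q nand U) nand ((V nor S) <-> (R <-> P))

~Q = ~F = T
~Q nand U = T nand T = F
V nor S = F nor F = T
R <-> P = T <-> T = T
(V nor S) <-> (R <-> P) = T <-> T = T
(~Q nand U) nand ((V nor S) <-> (R <-> P)) = F nand T = T
Hence (B) is true.

(C): Parsed as (~P & R) <-> (S xor Q)

~P = ~T = F
~P & R = F & T = F
S xor Q = F xor F = F
(~P & R) <-> (S xor Q) = F <-> F = T
Hence (C) is true.

True statements: 2.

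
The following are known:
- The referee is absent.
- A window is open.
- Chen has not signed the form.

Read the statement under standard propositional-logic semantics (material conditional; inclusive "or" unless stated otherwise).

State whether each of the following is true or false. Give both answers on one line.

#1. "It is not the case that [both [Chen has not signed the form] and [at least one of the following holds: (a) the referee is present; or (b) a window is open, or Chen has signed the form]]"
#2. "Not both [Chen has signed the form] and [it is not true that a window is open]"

#1 False; #2 True

Let R = "Chen has signed the form" (F), P = "the referee is present" (F), Q = "a window is open" (T).

#1: Parsed as ~(~R & (P | (Q | R)))

~R = ~F = T
Q | R = T | F = T
P | (Q | R) = F | T = T
~R & (P | (Q | R)) = T & T = T
~(~R & (P | (Q | R))) = ~T = F
So #1 is false.

#2: In symbols: R nand ~Q

~Q = ~T = F
R nand ~Q = F nand F = T
So #2 is true.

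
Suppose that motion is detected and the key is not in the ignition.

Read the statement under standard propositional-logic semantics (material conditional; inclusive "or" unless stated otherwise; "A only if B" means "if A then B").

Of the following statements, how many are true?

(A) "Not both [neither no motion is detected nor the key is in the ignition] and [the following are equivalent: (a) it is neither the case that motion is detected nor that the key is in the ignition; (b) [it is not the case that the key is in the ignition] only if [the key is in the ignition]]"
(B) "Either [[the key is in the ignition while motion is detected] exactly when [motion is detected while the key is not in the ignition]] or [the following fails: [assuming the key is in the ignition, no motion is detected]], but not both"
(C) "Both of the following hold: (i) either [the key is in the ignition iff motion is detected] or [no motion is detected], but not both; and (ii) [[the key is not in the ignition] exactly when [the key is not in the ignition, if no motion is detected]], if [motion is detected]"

0

Let W = "motion is detected" (True), Q = "the key is in the ignition" (False).

(A): This is (not W nor Q) nand ((W nor Q) iff (not Q -> Q)).

not W = not True = False
not W nor Q = False nor False = True
W nor Q = True nor False = False
not Q = not False = True
not Q -> Q = True -> False = False
(W nor Q) iff (not Q -> Q) = False iff False = True
(not W nor Q) nand ((W nor Q) iff (not Q -> Q)) = True nand True = False
Thus (A) is false.

(B): This is ((Q and W) iff (W and not Q)) xor not (Q -> not W).

Q and W = False and True = False
not Q = not False = True
W and not Q = True and True = True
(Q and W) iff (W and not Q) = False iff True = False
not W = not True = False
Q -> not W = False -> False = True
not (Q -> not W) = not True = False
((Q and W) iff (W and not Q)) xor not (Q -> not W) = False xor False = False
Hence (B) is false.

(C): This is ((Q iff W) xor not W) and (W -> (not Q iff (not W -> not Q))).

Q iff W = False iff True = False
not W = not True = False
(Q iff W) xor not W = False xor False = False
not Q = not False = True
not W = not True = False
not Q = not False = True
not W -> not Q = False -> True = True
not Q iff (not W -> not Q) = True iff True = True
W -> (not Q iff (not W -> not Q)) = True -> True = True
((Q iff W) xor not W) and (W -> (not Q iff (not W -> not Q))) = False and True = False
Thus (C) is false.

0 of the 3 statements are true (none).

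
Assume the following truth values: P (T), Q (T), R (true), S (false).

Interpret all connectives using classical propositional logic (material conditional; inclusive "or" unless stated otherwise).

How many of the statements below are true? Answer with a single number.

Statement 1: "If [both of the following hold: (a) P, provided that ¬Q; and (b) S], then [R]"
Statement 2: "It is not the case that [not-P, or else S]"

2

Statement 1: Formalization: ((¬Q → P) ∧ S) → R

¬Q = ¬T = F
¬Q → P = F → T = T
(¬Q → P) ∧ S = T ∧ F = F
((¬Q → P) ∧ S) → R = F → T = T
So Statement 1 is true.

Statement 2: This is ¬(¬P ∨ S).

¬P = ¬T = F
¬P ∨ S = F ∨ F = F
¬(¬P ∨ S) = ¬F = T
So Statement 2 is true.

2 of the 2 statements are true.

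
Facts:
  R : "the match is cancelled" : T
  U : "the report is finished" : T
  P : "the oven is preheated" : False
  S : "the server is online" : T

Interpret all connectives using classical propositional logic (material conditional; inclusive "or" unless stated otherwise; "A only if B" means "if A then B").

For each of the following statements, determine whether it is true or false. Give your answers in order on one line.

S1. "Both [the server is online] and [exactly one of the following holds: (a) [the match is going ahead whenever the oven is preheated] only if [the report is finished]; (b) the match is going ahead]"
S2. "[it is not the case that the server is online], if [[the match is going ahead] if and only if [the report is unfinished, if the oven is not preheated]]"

S1: Formalization: S and (((P -> not R) -> U) xor not R)

not R = not True = False
P -> not R = False -> False = True
(P -> not R) -> U = True -> True = True
not R = not True = False
((P -> not R) -> U) xor not R = True xor False = True
S and (((P -> not R) -> U) xor not R) = True and True = True
Thus S1 is true.

S2: In symbols: (not R iff (not P -> not U)) -> not S

not R = not True = False
not P = not False = True
not U = not True = False
not P -> not U = True -> False = False
not R iff (not P -> not U) = False iff False = True
not S = not True = False
(not R iff (not P -> not U)) -> not S = True -> False = False
Thus S2 is false.

S1 True / S2 False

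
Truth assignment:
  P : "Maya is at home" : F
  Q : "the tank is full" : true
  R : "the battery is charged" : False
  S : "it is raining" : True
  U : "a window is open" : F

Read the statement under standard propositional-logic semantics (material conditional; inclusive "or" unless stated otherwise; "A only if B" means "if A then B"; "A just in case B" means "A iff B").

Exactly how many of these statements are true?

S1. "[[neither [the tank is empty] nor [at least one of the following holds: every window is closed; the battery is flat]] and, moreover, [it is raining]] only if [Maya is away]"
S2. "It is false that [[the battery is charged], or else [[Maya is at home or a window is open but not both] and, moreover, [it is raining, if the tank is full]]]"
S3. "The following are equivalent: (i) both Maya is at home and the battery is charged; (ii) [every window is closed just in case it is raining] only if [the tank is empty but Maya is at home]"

3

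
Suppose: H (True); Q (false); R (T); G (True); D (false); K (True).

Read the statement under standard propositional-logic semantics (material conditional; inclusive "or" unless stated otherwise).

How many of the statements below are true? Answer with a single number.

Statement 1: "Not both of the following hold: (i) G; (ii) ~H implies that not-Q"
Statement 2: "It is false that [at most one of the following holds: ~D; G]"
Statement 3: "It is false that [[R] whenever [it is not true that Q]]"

1

Statement 1: Formalization: G ↑ (¬H → ¬Q)

¬H = ¬T = F
¬Q = ¬F = T
¬H → ¬Q = F → T = T
G ↑ (¬H → ¬Q) = T ↑ T = F
So Statement 1 is false.

Statement 2: This is ¬(¬D ↑ G).

¬D = ¬F = T
¬D ↑ G = T ↑ T = F
¬(¬D ↑ G) = ¬F = T
Hence Statement 2 is true.

Statement 3: In symbols: ¬(¬Q → R)

¬Q = ¬F = T
¬Q → R = T → T = T
¬(¬Q → R) = ¬T = F
So Statement 3 is false.

True statements: 1 (Statement 2).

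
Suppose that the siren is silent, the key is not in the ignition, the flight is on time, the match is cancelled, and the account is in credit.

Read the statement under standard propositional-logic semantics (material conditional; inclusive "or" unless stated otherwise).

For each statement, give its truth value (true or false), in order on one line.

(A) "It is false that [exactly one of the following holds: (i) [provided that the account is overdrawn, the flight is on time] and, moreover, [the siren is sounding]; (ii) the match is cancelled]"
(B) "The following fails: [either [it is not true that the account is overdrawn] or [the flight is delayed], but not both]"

(A) false; (B) false

Let U = "the account is overdrawn" (False), D = "the flight is delayed" (False), N = "the siren is sounding" (False), V = "the match is cancelled" (True).

(A): This is not (((U -> not D) and N) xor V).

not D = not False = True
U -> not D = False -> True = True
(U -> not D) and N = True and False = False
((U -> not D) and N) xor V = False xor True = True
not (((U -> not D) and N) xor V) = not True = False
So (A) is false.

(B): In symbols: not (not U xor D)

not U = not False = True
not U xor D = True xor False = True
not (not U xor D) = not True = False
Thus (B) is false.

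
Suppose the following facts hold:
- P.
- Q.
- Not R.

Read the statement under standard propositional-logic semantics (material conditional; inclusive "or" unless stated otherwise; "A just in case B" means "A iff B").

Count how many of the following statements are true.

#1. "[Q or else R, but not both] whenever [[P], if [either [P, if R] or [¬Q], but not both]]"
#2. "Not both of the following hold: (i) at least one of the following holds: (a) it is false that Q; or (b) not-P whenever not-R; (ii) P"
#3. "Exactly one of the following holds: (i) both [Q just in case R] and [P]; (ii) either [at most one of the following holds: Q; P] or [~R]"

3

#1: This is (((R -> P) xor not Q) -> P) -> (Q xor R).

R -> P = False -> True = True
not Q = not True = False
(R -> P) xor not Q = True xor False = True
((R -> P) xor not Q) -> P = True -> True = True
Q xor R = True xor False = True
(((R -> P) xor not Q) -> P) -> (Q xor R) = True -> True = True
Hence #1 is true.

#2: This is (not Q or (not R -> not P)) nand P.

not Q = not True = False
not R = not False = True
not P = not True = False
not R -> not P = True -> False = False
not Q or (not R -> not P) = False or False = False
(not Q or (not R -> not P)) nand P = False nand True = True
So #2 is true.

#3: Parsed as ((Q iff R) and P) xor ((Q nand P) or not R)

Q iff R = True iff False = False
(Q iff R) and P = False and True = False
Q nand P = True nand True = False
not R = not False = True
(Q nand P) or not R = False or True = True
((Q iff R) and P) xor ((Q nand P) or not R) = False xor True = True
So #3 is true.

True statements: 3.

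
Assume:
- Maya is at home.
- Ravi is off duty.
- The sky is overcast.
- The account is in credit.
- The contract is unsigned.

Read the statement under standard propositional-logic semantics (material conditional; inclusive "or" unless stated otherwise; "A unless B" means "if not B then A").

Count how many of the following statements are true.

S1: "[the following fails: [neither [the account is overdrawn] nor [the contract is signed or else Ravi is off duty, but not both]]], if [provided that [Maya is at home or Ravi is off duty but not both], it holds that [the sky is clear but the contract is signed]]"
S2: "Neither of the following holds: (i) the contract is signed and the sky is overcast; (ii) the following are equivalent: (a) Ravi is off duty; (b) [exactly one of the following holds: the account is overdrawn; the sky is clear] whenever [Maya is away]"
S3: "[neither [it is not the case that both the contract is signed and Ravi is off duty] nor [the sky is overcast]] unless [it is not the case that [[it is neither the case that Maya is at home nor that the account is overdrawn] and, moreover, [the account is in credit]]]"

2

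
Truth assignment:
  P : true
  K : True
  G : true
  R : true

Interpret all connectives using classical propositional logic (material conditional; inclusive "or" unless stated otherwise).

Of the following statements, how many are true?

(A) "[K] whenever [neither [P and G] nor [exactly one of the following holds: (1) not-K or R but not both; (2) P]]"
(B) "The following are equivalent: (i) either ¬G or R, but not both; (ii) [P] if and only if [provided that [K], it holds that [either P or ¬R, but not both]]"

(A): This is ((P & G) nor ((~K xor R) xor P)) -> K.

P & G = T & T = T
~K = ~T = F
~K xor R = F xor T = T
(~K xor R) xor P = T xor T = F
(P & G) nor ((~K xor R) xor P) = T nor F = F
((P & G) nor ((~K xor R) xor P)) -> K = F -> T = T
Hence (A) is true.

(B): This is (~G xor R) <-> (P <-> (K -> (P xor ~R))).

~G = ~T = F
~G xor R = F xor T = T
~R = ~T = F
P xor ~R = T xor F = T
K -> (P xor ~R) = T -> T = T
P <-> (K -> (P xor ~R)) = T <-> T = T
(~G xor R) <-> (P <-> (K -> (P xor ~R))) = T <-> T = T
Hence (B) is true.

True statements: 2 ((A), (B)).

2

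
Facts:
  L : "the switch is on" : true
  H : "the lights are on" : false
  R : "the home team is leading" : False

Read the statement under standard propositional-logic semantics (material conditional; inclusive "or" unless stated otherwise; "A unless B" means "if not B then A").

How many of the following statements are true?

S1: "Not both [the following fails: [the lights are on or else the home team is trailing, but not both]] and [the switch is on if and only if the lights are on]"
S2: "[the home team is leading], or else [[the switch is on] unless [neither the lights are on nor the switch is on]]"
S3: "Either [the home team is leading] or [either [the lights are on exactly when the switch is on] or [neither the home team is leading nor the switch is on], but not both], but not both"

S1: In symbols: ~(H xor ~R) nand (L <-> H)

~R = ~F = T
H xor ~R = F xor T = T
~(H xor ~R) = ~T = F
L <-> H = T <-> F = F
~(H xor ~R) nand (L <-> H) = F nand F = T
Thus S1 is true.

S2: Formalization: R | (L | (H nor L))

H nor L = F nor T = F
L | (H nor L) = T | F = T
R | (L | (H nor L)) = F | T = T
Thus S2 is true.

S3: In symbols: R xor ((H <-> L) xor (R nor L))

H <-> L = F <-> T = F
R nor L = F nor T = F
(H <-> L) xor (R nor L) = F xor F = F
R xor ((H <-> L) xor (R nor L)) = F xor F = F
Thus S3 is false.

Count: 2.

2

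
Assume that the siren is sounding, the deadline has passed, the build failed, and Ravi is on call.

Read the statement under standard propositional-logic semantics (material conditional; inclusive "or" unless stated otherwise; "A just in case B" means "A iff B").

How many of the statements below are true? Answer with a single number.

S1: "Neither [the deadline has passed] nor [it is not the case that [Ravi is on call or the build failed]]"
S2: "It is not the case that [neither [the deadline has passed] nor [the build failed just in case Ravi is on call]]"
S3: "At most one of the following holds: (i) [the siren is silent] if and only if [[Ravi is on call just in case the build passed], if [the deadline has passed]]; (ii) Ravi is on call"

Let Q = "the deadline has passed" (T), S = "Ravi is on call" (T), R = "the build passed" (F), P = "the siren is sounding" (T).

S1: This is Q ↓ ¬(S ∨ ¬R).

¬R = ¬F = T
S ∨ ¬R = T ∨ T = T
¬(S ∨ ¬R) = ¬T = F
Q ↓ ¬(S ∨ ¬R) = T ↓ F = F
So S1 is false.

S2: This is ¬(Q ↓ (¬R ↔ S)).

¬R = ¬F = T
¬R ↔ S = T ↔ T = T
Q ↓ (¬R ↔ S) = T ↓ T = F
¬(Q ↓ (¬R ↔ S)) = ¬F = T
Hence S2 is true.

S3: In symbols: (¬P ↔ (Q → (S ↔ R))) ↑ S

¬P = ¬T = F
S ↔ R = T ↔ F = F
Q → (S ↔ R) = T → F = F
¬P ↔ (Q → (S ↔ R)) = F ↔ F = T
(¬P ↔ (Q → (S ↔ R))) ↑ S = T ↑ T = F
Thus S3 is false.

Count: 1.

1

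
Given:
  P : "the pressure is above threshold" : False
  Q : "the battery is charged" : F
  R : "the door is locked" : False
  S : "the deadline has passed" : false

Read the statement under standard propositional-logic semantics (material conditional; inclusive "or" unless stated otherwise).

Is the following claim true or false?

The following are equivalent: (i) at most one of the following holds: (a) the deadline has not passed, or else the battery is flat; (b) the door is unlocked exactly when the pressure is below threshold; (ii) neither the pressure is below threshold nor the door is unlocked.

In symbols: ((~S | ~Q) nand (~R <-> ~P)) <-> (~P nor ~R)

~S = ~F = T
~Q = ~F = T
~S | ~Q = T | T = T
~R = ~F = T
~P = ~F = T
~R <-> ~P = T <-> T = T
(~S | ~Q) nand (~R <-> ~P) = T nand T = F
~P = ~F = T
~R = ~F = T
~P nor ~R = T nor T = F
((~S | ~Q) nand (~R <-> ~P)) <-> (~P nor ~R) = F <-> F = T

True.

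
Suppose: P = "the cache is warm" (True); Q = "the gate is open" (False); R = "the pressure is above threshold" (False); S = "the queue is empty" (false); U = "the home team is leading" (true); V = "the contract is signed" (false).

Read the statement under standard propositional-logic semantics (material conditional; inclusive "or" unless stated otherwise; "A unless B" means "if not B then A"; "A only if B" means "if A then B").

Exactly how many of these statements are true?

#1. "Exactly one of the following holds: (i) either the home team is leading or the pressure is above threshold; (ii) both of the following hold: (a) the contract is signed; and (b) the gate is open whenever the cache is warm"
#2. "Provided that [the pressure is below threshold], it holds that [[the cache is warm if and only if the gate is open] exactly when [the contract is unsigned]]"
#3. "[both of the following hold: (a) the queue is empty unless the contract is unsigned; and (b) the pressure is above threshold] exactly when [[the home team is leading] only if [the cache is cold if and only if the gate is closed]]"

2

#1: Parsed as (U ∨ R) ⊕ (V ∧ (P → Q))

U ∨ R = T ∨ F = T
P → Q = T → F = F
V ∧ (P → Q) = F ∧ F = F
(U ∨ R) ⊕ (V ∧ (P → Q)) = T ⊕ F = T
Thus #1 is true.

#2: Formalization: ¬R → ((P ↔ Q) ↔ ¬V)

¬R = ¬F = T
P ↔ Q = T ↔ F = F
¬V = ¬F = T
(P ↔ Q) ↔ ¬V = F ↔ T = F
¬R → ((P ↔ Q) ↔ ¬V) = T → F = F
Thus #2 is false.

#3: In symbols: ((S ∨ ¬V) ∧ R) ↔ (U → (¬P ↔ ¬Q))

¬V = ¬F = T
S ∨ ¬V = F ∨ T = T
(S ∨ ¬V) ∧ R = T ∧ F = F
¬P = ¬T = F
¬Q = ¬F = T
¬P ↔ ¬Q = F ↔ T = F
U → (¬P ↔ ¬Q) = T → F = F
((S ∨ ¬V) ∧ R) ↔ (U → (¬P ↔ ¬Q)) = F ↔ F = T
Hence #3 is true.

Count: 2.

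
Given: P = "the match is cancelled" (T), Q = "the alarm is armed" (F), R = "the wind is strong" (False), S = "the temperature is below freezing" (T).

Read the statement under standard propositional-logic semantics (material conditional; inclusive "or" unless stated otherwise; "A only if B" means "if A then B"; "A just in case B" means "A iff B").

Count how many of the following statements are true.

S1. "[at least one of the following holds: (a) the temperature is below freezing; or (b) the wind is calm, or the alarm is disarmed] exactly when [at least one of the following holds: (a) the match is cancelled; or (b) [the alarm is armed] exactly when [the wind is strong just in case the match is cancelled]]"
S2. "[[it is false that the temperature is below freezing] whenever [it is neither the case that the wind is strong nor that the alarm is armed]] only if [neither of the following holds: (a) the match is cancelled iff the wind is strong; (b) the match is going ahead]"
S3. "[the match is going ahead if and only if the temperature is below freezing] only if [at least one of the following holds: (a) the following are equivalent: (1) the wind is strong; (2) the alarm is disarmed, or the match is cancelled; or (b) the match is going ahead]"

S1: Formalization: (S or (not R or not Q)) iff (P or (Q iff (R iff P)))

not R = not False = True
not Q = not False = True
not R or not Q = True or True = True
S or (not R or not Q) = True or True = True
R iff P = False iff True = False
Q iff (R iff P) = False iff False = True
P or (Q iff (R iff P)) = True or True = True
(S or (not R or not Q)) iff (P or (Q iff (R iff P))) = True iff True = True
Hence S1 is true.

S2: This is ((R nor Q) -> not S) -> ((P iff R) nor not P).

R nor Q = False nor False = True
not S = not True = False
(R nor Q) -> not S = True -> False = False
P iff R = True iff False = False
not P = not True = False
(P iff R) nor not P = False nor False = True
((R nor Q) -> not S) -> ((P iff R) nor not P) = False -> True = True
So S2 is true.

S3: Parsed as (not P iff S) -> ((R iff (not Q or P)) or not P)

not P = not True = False
not P iff S = False iff True = False
not Q = not False = True
not Q or P = True or True = True
R iff (not Q or P) = False iff True = False
not P = not True = False
(R iff (not Q or P)) or not P = False or False = False
(not P iff S) -> ((R iff (not Q or P)) or not P) = False -> False = True
Thus S3 is true.

True statements: 3 (S1, S2, S3).

3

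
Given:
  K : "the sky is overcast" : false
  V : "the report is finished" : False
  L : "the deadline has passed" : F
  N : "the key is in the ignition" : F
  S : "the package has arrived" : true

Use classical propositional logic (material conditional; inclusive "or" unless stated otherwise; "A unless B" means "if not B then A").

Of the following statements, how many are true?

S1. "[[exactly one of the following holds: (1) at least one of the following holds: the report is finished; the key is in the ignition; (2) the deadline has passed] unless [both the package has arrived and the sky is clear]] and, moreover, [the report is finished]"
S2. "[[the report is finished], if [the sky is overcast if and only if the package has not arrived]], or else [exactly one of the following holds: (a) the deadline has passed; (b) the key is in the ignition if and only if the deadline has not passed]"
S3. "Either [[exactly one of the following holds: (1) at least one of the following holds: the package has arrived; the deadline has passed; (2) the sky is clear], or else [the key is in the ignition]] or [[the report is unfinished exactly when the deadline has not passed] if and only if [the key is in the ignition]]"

0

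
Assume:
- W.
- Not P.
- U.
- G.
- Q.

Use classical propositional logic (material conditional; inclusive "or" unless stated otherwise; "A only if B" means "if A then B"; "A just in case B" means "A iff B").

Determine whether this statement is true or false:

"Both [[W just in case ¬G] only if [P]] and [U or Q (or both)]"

True

In symbols: ((W <-> ~G) -> P) & (U | Q)

~G = ~T = F
W <-> ~G = T <-> F = F
(W <-> ~G) -> P = F -> F = T
U | Q = T | T = T
((W <-> ~G) -> P) & (U | Q) = T & T = T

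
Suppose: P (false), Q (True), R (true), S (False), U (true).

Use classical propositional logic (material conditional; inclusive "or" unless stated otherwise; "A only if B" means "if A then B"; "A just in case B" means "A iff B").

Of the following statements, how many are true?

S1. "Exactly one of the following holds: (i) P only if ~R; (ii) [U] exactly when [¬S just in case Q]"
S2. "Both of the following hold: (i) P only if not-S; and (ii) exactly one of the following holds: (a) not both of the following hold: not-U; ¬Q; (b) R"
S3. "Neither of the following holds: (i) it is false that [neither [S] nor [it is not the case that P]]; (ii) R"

0

S1: Formalization: (P → ¬R) ⊕ (U ↔ (¬S ↔ Q))

¬R = ¬T = F
P → ¬R = F → F = T
¬S = ¬F = T
¬S ↔ Q = T ↔ T = T
U ↔ (¬S ↔ Q) = T ↔ T = T
(P → ¬R) ⊕ (U ↔ (¬S ↔ Q)) = T ⊕ T = F
So S1 is false.

S2: Formalization: (P → ¬S) ∧ ((¬U ↑ ¬Q) ⊕ R)

¬S = ¬F = T
P → ¬S = F → T = T
¬U = ¬T = F
¬Q = ¬T = F
¬U ↑ ¬Q = F ↑ F = T
(¬U ↑ ¬Q) ⊕ R = T ⊕ T = F
(P → ¬S) ∧ ((¬U ↑ ¬Q) ⊕ R) = T ∧ F = F
So S2 is false.

S3: Formalization: ¬(S ↓ ¬P) ↓ R

¬P = ¬F = T
S ↓ ¬P = F ↓ T = F
¬(S ↓ ¬P) = ¬F = T
¬(S ↓ ¬P) ↓ R = T ↓ T = F
So S3 is false.

Count: 0.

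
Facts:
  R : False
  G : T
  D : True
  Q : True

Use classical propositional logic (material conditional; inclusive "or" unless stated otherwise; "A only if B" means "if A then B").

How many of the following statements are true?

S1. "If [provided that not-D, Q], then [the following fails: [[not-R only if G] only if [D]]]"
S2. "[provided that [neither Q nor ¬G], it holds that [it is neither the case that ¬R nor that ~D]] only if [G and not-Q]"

S1: This is (¬D → Q) → ¬((¬R → G) → D).

¬D = ¬T = F
¬D → Q = F → T = T
¬R = ¬F = T
¬R → G = T → T = T
(¬R → G) → D = T → T = T
¬((¬R → G) → D) = ¬T = F
(¬D → Q) → ¬((¬R → G) → D) = T → F = F
Hence S1 is false.

S2: Parsed as ((Q ↓ ¬G) → (¬R ↓ ¬D)) → (G ∧ ¬Q)

¬G = ¬T = F
Q ↓ ¬G = T ↓ F = F
¬R = ¬F = T
¬D = ¬T = F
¬R ↓ ¬D = T ↓ F = F
(Q ↓ ¬G) → (¬R ↓ ¬D) = F → F = T
¬Q = ¬T = F
G ∧ ¬Q = T ∧ F = F
((Q ↓ ¬G) → (¬R ↓ ¬D)) → (G ∧ ¬Q) = T → F = F
Thus S2 is false.

True statements: 0 (none).

0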